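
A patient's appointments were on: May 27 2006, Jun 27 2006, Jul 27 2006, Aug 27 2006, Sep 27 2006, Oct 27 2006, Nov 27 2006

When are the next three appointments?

Dec 27 2006, Jan 27 2007, Feb 27 2007

Each date is the 27th; the gaps (31, 30, 31, 31, 30, 31) track the month lengths.
The rule is the 27th of each month.
Next: December 2006 → Dec 27 2006.
Next: January 2007 → Jan 27 2007.
Next: February 2007 → Feb 27 2007.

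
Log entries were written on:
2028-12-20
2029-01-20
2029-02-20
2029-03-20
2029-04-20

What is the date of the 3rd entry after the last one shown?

The day-of-month is always 20 (31, 31, 28, 31 days between events).
So this recurs on the 20th of each month.
May 2029: 2029-05-20.
June 2029: 2029-06-20.
July 2029: 2029-07-20.

2029-07-20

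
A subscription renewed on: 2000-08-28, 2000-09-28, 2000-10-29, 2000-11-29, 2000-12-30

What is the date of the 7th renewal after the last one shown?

Gaps between consecutive events: 31, 31, 31, 31 days — a constant 31-day interval.
2000-12-30 + 31 days = 2001-01-30.
2001-01-30 + 31 days = 2001-03-02.
2001-03-02 + 31 days = 2001-04-02.
2001-04-02 + 31 days = 2001-05-03.
2001-05-03 + 31 days = 2001-06-03.
2001-06-03 + 31 days = 2001-07-04.
2001-07-04 + 31 days = 2001-08-04.

2001-08-04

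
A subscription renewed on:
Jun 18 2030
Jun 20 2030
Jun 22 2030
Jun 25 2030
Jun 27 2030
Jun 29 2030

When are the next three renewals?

Jul 2 2030, Jul 4 2030, Jul 6 2030

The gap pattern 2, 2, 3, 2, 2 repeats every 3 events.
These are the Tuesdays, Thursdays and Saturdays of each week.
Next Tuesday: Jul 2 2030.
The following Thursday is Jul 4 2030.
Next Saturday: Jul 6 2030.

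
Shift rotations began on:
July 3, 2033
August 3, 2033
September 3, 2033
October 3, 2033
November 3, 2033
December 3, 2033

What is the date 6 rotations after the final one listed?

June 3, 2034

The day-of-month is always 3 (31, 31, 30, 31, 30 days between events).
So this recurs on the 3rd of each month.
Next: January 2034 → January 3, 2034.
Next: February 2034 → February 3, 2034.
Next: March 2034 → March 3, 2034.
Next: April 2034 → April 3, 2034.
May 2034: May 3, 2034.
Next: June 2034 → June 3, 2034.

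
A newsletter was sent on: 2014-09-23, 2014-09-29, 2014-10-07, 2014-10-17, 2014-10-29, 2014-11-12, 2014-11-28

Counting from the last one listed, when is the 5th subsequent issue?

Intervals are 6, 8, 10, 12, 14, 16 days — an arithmetic progression with common difference 2.
Next gap: 18 days. 2014-11-28 + 18 days = 2014-12-16.
Next gap: 20 days. 2014-12-16 + 20 days = 2015-01-05.
Next gap: 22 days. 2015-01-05 + 22 days = 2015-01-27.
Next gap: 24 days. 2015-01-27 + 24 days = 2015-02-20.
Next gap: 26 days. 2015-02-20 + 26 days = 2015-03-18.

2015-03-18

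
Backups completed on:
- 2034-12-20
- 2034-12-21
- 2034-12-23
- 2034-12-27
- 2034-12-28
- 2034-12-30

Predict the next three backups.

Every event lands on a Wednesday or Thursday or Saturday (gaps cycle 1, 2, 4, 1, 2).
So the schedule is: every Wednesday, Thursday and Saturday.
The following Wednesday is 2035-01-03.
The following Thursday is 2035-01-04.
The following Saturday is 2035-01-06.

2035-01-03, 2035-01-04, 2035-01-06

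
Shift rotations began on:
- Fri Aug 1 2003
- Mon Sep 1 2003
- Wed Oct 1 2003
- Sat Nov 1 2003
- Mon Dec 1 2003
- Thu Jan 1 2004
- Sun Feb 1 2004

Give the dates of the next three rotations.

Mon Mar 1 2004, Thu Apr 1 2004, Sat May 1 2004

The day-of-month is always 1 (31, 30, 31, 30, 31, 31 days between events).
So this recurs on the 1st of each month.
Next: March 2004 → Mon Mar 1 2004.
Next: April 2004 → Thu Apr 1 2004.
Next: May 2004 → Sat May 1 2004.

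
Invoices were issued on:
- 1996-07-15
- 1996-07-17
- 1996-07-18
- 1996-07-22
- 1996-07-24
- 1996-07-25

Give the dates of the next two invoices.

The gap pattern 2, 1, 4, 2, 1 repeats every 3 events.
These are the Mondays, Wednesdays and Thursdays of each week.
The following Monday is 1996-07-29.
Next Wednesday: 1996-07-31.

1996-07-29, 1996-07-31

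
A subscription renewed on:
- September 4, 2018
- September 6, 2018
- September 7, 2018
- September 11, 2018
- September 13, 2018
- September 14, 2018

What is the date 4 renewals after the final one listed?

Gaps: 2, 1, 4, 2, 1 days — not constant, but cyclic with period 3.
The events fall on every Tuesday, Thursday and Friday.
Next Tuesday: September 18, 2018.
Next Thursday: September 20, 2018.
Next Friday: September 21, 2018.
The following Tuesday is September 25, 2018.

September 25, 2018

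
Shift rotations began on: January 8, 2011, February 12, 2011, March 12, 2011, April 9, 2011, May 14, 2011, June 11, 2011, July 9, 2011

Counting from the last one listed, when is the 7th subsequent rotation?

February 11, 2012

Gaps: 35, 28, 28, 35, 28, 28 days — a mix of 28 and 35. Every date is a Saturday.
Each is the 2nd Saturday of its month.
2nd Saturday of August 2011: August 13, 2011.
2nd Saturday of September 2011: September 10, 2011.
October 2011 — 2nd Saturday is October 8, 2011.
2nd Saturday of November 2011: November 12, 2011.
2nd Saturday of December 2011: December 10, 2011.
January 2012 — 2nd Saturday is January 14, 2012.
February 2012 — 2nd Saturday is February 11, 2012.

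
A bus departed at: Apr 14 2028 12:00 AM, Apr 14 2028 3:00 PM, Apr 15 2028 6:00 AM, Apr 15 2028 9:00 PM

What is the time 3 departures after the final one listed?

Apr 17 2028 6:00 PM

Gaps: 15, 15, 15 hours — each event is 15 hours after the previous one.
Apr 15 2028 9:00 PM + 15 h = Apr 16 2028 12:00 PM.
Apr 16 2028 12:00 PM + 15 h = Apr 17 2028 3:00 AM.
Apr 17 2028 3:00 AM + 15 h = Apr 17 2028 6:00 PM.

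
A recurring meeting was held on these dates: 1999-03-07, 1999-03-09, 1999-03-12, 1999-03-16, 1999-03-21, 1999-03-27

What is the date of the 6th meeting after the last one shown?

1999-05-23

The spacing grows by 1 each time: 2, 3, 4, 5, 6 days.
Next gap: 7 days. 1999-03-27 + 7 days = 1999-04-03.
Next gap: 8 days. 1999-04-03 + 8 days = 1999-04-11.
Next gap: 9 days. 1999-04-11 + 9 days = 1999-04-20.
Next gap: 10 days. 1999-04-20 + 10 days = 1999-04-30.
Next gap: 11 days. 1999-04-30 + 11 days = 1999-05-11.
Next gap: 12 days. 1999-05-11 + 12 days = 1999-05-23.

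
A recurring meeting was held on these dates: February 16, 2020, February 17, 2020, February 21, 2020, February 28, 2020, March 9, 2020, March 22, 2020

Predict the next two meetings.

The spacing grows by 3 each time: 1, 4, 7, 10, 13 days.
Next gap: 16 days. March 22, 2020 + 16 days = April 7, 2020.
Next gap: 19 days. April 7, 2020 + 19 days = April 26, 2020.

April 7, 2020; April 26, 2020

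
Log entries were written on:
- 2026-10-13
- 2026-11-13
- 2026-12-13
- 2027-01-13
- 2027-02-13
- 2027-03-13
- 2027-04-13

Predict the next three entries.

The day-of-month is always 13 (31, 30, 31, 31, 28, 31 days between events).
So this recurs on the 13th of each month.
May 2027: 2027-05-13.
June 2027: 2027-06-13.
July 2027: 2027-07-13.

2027-05-13, 2027-06-13, 2027-07-13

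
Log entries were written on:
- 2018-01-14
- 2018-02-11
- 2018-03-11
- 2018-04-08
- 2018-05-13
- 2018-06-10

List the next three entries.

2018-07-08, 2018-08-12, 2018-09-09

Gaps: 28, 28, 28, 35, 28 days — a mix of 28 and 35. Every date is a Sunday.
Each is the 2nd Sunday of its month.
2nd Sunday of July 2018: 2018-07-08.
2nd Sunday of August 2018: 2018-08-12.
September 2018 — 2nd Sunday is 2018-09-09.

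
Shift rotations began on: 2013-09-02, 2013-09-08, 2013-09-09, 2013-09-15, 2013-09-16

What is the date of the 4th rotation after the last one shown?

Every event lands on a Monday or Sunday (gaps cycle 6, 1, 6, 1).
So the schedule is: every Monday and Sunday.
Next Sunday: 2013-09-22.
Next Monday: 2013-09-23.
Next Sunday: 2013-09-29.
The following Monday is 2013-09-30.

2013-09-30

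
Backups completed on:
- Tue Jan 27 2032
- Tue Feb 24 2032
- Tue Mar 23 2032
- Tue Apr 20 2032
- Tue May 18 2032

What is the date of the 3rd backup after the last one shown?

Every event comes 28 days after the last (28, 28, 28, 28).
Tue May 18 2032 + 28 days = Tue Jun 15 2032.
Tue Jun 15 2032 + 28 days = Tue Jul 13 2032.
Tue Jul 13 2032 + 28 days = Tue Aug 10 2032.

Tue Aug 10 2032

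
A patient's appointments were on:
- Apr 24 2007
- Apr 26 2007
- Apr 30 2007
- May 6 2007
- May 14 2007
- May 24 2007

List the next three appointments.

Jun 5 2007, Jun 19 2007, Jul 5 2007

The spacing grows by 2 each time: 2, 4, 6, 8, 10 days.
Next gap: 12 days. May 24 2007 + 12 days = Jun 5 2007.
Next gap: 14 days. Jun 5 2007 + 14 days = Jun 19 2007.
Next gap: 16 days. Jun 19 2007 + 16 days = Jul 5 2007.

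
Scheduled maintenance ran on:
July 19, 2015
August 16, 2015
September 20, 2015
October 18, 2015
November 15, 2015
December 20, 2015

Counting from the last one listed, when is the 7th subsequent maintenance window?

Gaps: 28, 35, 28, 28, 35 days — a mix of 28 and 35. Every date is a Sunday.
Each is the 3rd Sunday of its month.
January 2016 — 3rd Sunday is January 17, 2016.
February 2016 — 3rd Sunday is February 21, 2016.
3rd Sunday of March 2016: March 20, 2016.
April 2016 — 3rd Sunday is April 17, 2016.
3rd Sunday of May 2016: May 15, 2016.
June 2016 — 3rd Sunday is June 19, 2016.
3rd Sunday of July 2016: July 17, 2016.

July 17, 2016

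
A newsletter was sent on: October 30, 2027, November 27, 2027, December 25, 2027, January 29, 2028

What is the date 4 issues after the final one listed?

All Saturdays; the gaps (28, 28, 35) vary with month length.
This is the last Saturday of each month.
February 2028 ends with Saturday February 26, 2028.
March 2028 ends with Saturday March 25, 2028.
Last Saturday of April 2028: April 29, 2028.
Last Saturday of May 2028: May 27, 2028.

May 27, 2028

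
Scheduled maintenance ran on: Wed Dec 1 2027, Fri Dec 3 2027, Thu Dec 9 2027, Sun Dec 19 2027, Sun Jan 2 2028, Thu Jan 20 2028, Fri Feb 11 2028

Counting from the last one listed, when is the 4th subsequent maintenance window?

Gaps: 2, 6, 10, 14, 18, 22 days — each gap is 4 larger than the previous one.
Next gap: 26 days. Fri Feb 11 2028 + 26 days = Wed Mar 8 2028.
Next gap: 30 days. Wed Mar 8 2028 + 30 days = Fri Apr 7 2028.
Next gap: 34 days. Fri Apr 7 2028 + 34 days = Thu May 11 2028.
Next gap: 38 days. Thu May 11 2028 + 38 days = Sun Jun 18 2028.

Sun Jun 18 2028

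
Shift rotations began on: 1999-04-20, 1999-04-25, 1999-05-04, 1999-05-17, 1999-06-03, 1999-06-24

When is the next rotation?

The spacing grows by 4 each time: 5, 9, 13, 17, 21 days.
Next gap: 25 days. 1999-06-24 + 25 days = 1999-07-19.

1999-07-19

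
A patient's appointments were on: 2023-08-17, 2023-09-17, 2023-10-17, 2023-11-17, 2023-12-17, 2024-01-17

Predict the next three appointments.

2024-02-17, 2024-03-17, 2024-04-17

The day-of-month is always 17 (31, 30, 31, 30, 31 days between events).
So this recurs on the 17th of each month.
February 2024: 2024-02-17.
March 2024: 2024-03-17.
Next: April 2024 → 2024-04-17.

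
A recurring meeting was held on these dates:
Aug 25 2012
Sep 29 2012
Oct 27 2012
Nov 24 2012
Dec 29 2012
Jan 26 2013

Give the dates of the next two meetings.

All Saturdays; the gaps (35, 28, 28, 35, 28) vary with month length.
This is the last Saturday of each month.
February 2013 ends with Saturday Feb 23 2013.
March 2013 ends with Saturday Mar 30 2013.

Feb 23 2013, Mar 30 2013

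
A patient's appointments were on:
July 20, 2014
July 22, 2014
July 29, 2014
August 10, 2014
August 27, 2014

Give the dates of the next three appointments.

The spacing grows by 5 each time: 2, 7, 12, 17 days.
Next gap: 22 days. August 27, 2014 + 22 days = September 18, 2014.
Next gap: 27 days. September 18, 2014 + 27 days = October 15, 2014.
Next gap: 32 days. October 15, 2014 + 32 days = November 16, 2014.

September 18, 2014; October 15, 2014; November 16, 2014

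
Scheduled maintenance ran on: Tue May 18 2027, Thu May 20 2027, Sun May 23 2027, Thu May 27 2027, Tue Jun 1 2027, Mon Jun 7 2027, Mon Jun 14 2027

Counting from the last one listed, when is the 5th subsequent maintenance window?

Tue Aug 3 2027

Intervals are 2, 3, 4, 5, 6, 7 days — an arithmetic progression with common difference 1.
Next gap: 8 days. Mon Jun 14 2027 + 8 days = Tue Jun 22 2027.
Next gap: 9 days. Tue Jun 22 2027 + 9 days = Thu Jul 1 2027.
Next gap: 10 days. Thu Jul 1 2027 + 10 days = Sun Jul 11 2027.
Next gap: 11 days. Sun Jul 11 2027 + 11 days = Thu Jul 22 2027.
Next gap: 12 days. Thu Jul 22 2027 + 12 days = Tue Aug 3 2027.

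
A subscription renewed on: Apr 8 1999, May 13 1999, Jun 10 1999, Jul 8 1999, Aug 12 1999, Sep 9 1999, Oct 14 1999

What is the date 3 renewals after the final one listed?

Jan 13 2000

These are Thursdays at 28- or 35-day spacing (35, 28, 28, 35, 28, 35).
The pattern: 2nd Thursday of the month.
November 1999 — 2nd Thursday is Nov 11 1999.
December 1999 — 2nd Thursday is Dec 9 1999.
January 2000 — 2nd Thursday is Jan 13 2000.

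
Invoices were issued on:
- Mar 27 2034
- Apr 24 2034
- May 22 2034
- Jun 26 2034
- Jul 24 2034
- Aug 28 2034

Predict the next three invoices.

Gaps: 28, 28, 35, 28, 35 days — a mix of 28 and 35. Every date is a Monday.
Each is the 4th Monday of its month.
September 2034 — 4th Monday is Sep 25 2034.
October 2034 — 4th Monday is Oct 23 2034.
4th Monday of November 2034: Nov 27 2034.

Sep 25 2034, Oct 23 2034, Nov 27 2034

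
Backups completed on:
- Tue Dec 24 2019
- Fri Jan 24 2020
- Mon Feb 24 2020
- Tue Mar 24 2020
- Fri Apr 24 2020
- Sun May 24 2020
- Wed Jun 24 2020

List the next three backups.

Fri Jul 24 2020, Mon Aug 24 2020, Thu Sep 24 2020

Each date is the 24th; the gaps (31, 31, 29, 31, 30, 31) track the month lengths.
The rule is the 24th of each month.
July 2020: Fri Jul 24 2020.
August 2020: Mon Aug 24 2020.
September 2020: Thu Sep 24 2020.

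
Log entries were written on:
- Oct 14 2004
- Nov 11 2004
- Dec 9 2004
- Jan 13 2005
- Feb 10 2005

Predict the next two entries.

All dates are Thursdays, 28, 28, 35, 28 days apart.
Specifically, the 2nd Thursday of each month.
2nd Thursday of March 2005: Mar 10 2005.
April 2005 — 2nd Thursday is Apr 14 2005.

Mar 10 2005, Apr 14 2005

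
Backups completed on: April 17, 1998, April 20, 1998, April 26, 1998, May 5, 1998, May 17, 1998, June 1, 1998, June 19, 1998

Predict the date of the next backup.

Gaps: 3, 6, 9, 12, 15, 18 days — each gap is 3 larger than the previous one.
Next gap: 21 days. June 19, 1998 + 21 days = July 10, 1998.

July 10, 1998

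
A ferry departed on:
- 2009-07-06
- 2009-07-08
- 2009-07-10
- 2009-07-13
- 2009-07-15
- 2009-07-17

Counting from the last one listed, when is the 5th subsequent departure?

Gaps: 2, 2, 3, 2, 2 days — not constant, but cyclic with period 3.
The events fall on every Monday, Wednesday and Friday.
The following Monday is 2009-07-20.
Next Wednesday: 2009-07-22.
Next Friday: 2009-07-24.
Next Monday: 2009-07-27.
Next Wednesday: 2009-07-29.

2009-07-29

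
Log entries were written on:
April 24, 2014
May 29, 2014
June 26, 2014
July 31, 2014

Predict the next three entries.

August 28, 2014; September 25, 2014; October 30, 2014

These are Thursdays with 35, 28, 35-day gaps.
Each is the final Thursday of its month — May 29, 2014 is past the 28th, so '4th Thursday' doesn't fit.
August 2014 ends with Thursday August 28, 2014.
September 2014 ends with Thursday September 25, 2014.
Last Thursday of October 2014: October 30, 2014.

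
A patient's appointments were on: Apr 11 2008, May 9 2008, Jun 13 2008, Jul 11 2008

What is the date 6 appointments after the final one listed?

Jan 9 2009

Gaps: 28, 35, 28 days — a mix of 28 and 35. Every date is a Friday.
Each is the 2nd Friday of its month.
August 2008 — 2nd Friday is Aug 8 2008.
September 2008 — 2nd Friday is Sep 12 2008.
October 2008 — 2nd Friday is Oct 10 2008.
November 2008 — 2nd Friday is Nov 14 2008.
December 2008 — 2nd Friday is Dec 12 2008.
January 2009 — 2nd Friday is Jan 9 2009.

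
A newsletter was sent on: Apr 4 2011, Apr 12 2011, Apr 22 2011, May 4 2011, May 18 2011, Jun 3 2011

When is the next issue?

The spacing grows by 2 each time: 8, 10, 12, 14, 16 days.
Next gap: 18 days. Jun 3 2011 + 18 days = Jun 21 2011.

Jun 21 2011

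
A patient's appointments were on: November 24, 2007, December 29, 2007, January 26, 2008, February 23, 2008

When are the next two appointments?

March 29, 2008; April 26, 2008

Every date is a Saturday; gaps 35, 28, 28 days.
Each is the last Saturday of its month (at least one falls on the 29th or later, ruling out '4th Saturday').
March 2008 ends with Saturday March 29, 2008.
Last Saturday of April 2008: April 26, 2008.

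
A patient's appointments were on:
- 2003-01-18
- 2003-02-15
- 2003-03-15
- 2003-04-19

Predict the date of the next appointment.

2003-05-17

These are Saturdays at 28- or 35-day spacing (28, 28, 35).
The pattern: 3rd Saturday of the month.
May 2003 — 3rd Saturday is 2003-05-17.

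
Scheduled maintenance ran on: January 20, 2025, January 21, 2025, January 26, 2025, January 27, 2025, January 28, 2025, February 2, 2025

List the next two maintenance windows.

February 3, 2025; February 4, 2025

Gaps: 1, 5, 1, 1, 5 days — not constant, but cyclic with period 3.
The events fall on every Monday, Tuesday and Sunday.
The following Monday is February 3, 2025.
Next Tuesday: February 4, 2025.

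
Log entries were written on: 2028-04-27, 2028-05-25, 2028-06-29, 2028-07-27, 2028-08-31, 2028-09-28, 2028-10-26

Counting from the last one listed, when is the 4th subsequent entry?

2029-02-22

Every date is a Thursday; gaps 28, 35, 28, 35, 28, 28 days.
Each is the last Thursday of its month (at least one falls on the 29th or later, ruling out '4th Thursday').
November 2028 ends with Thursday 2028-11-30.
Last Thursday of December 2028: 2028-12-28.
Last Thursday of January 2029: 2029-01-25.
February 2029 ends with Thursday 2029-02-22.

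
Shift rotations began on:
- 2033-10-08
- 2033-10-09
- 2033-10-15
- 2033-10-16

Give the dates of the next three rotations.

Every event lands on a Saturday or Sunday (gaps cycle 1, 6, 1).
So the schedule is: every Saturday and Sunday.
Next Saturday: 2033-10-22.
The following Sunday is 2033-10-23.
Next Saturday: 2033-10-29.

2033-10-22, 2033-10-23, 2033-10-29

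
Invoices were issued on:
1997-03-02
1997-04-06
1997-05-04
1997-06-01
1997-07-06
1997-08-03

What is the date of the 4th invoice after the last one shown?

These are Sundays at 28- or 35-day spacing (35, 28, 28, 35, 28).
The pattern: 1st Sunday of the month.
September 1997 — 1st Sunday is 1997-09-07.
October 1997 — 1st Sunday is 1997-10-05.
1st Sunday of November 1997: 1997-11-02.
December 1997 — 1st Sunday is 1997-12-07.

1997-12-07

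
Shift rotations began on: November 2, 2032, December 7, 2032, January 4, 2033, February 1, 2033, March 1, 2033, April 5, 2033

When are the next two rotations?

Gaps: 35, 28, 28, 28, 35 days — a mix of 28 and 35. Every date is a Tuesday.
Each is the 1st Tuesday of its month.
1st Tuesday of May 2033: May 3, 2033.
1st Tuesday of June 2033: June 7, 2033.

May 3, 2033; June 7, 2033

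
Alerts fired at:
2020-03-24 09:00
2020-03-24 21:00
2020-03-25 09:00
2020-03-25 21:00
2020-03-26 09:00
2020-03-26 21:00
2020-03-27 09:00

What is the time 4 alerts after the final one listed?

The interval is a steady 12 hours (12, 12, 12, 12, 12, 12).
2020-03-27 09:00 + 12 h = 2020-03-27 21:00.
2020-03-27 21:00 + 12 h = 2020-03-28 09:00.
2020-03-28 09:00 + 12 h = 2020-03-28 21:00.
2020-03-28 21:00 + 12 h = 2020-03-29 09:00.

2020-03-29 09:00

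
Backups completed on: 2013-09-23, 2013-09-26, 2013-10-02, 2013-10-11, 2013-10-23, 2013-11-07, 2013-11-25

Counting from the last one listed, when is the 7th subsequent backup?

Gaps: 3, 6, 9, 12, 15, 18 days — each gap is 3 larger than the previous one.
Next gap: 21 days. 2013-11-25 + 21 days = 2013-12-16.
Next gap: 24 days. 2013-12-16 + 24 days = 2014-01-09.
Next gap: 27 days. 2014-01-09 + 27 days = 2014-02-05.
Next gap: 30 days. 2014-02-05 + 30 days = 2014-03-07.
Next gap: 33 days. 2014-03-07 + 33 days = 2014-04-09.
Next gap: 36 days. 2014-04-09 + 36 days = 2014-05-15.
Next gap: 39 days. 2014-05-15 + 39 days = 2014-06-23.

2014-06-23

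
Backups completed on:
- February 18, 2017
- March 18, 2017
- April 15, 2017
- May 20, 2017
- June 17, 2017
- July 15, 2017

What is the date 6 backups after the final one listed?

All dates are Saturdays, 28, 28, 35, 28, 28 days apart.
Specifically, the 3rd Saturday of each month.
August 2017 — 3rd Saturday is August 19, 2017.
3rd Saturday of September 2017: September 16, 2017.
3rd Saturday of October 2017: October 21, 2017.
November 2017 — 3rd Saturday is November 18, 2017.
3rd Saturday of December 2017: December 16, 2017.
3rd Saturday of January 2018: January 20, 2018.

January 20, 2018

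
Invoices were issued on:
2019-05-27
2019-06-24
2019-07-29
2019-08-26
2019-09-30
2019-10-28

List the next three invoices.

These are Mondays with 28, 35, 28, 35, 28-day gaps.
Each is the final Monday of its month — 2019-07-29 is past the 28th, so '4th Monday' doesn't fit.
Last Monday of November 2019: 2019-11-25.
Last Monday of December 2019: 2019-12-30.
January 2020 ends with Monday 2020-01-27.

2019-11-25, 2019-12-30, 2020-01-27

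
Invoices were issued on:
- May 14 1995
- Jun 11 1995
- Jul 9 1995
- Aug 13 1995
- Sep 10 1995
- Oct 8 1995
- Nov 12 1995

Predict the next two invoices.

Dec 10 1995, Jan 14 1996

These are Sundays at 28- or 35-day spacing (28, 28, 35, 28, 28, 35).
The pattern: 2nd Sunday of the month.
December 1995 — 2nd Sunday is Dec 10 1995.
January 1996 — 2nd Sunday is Jan 14 1996.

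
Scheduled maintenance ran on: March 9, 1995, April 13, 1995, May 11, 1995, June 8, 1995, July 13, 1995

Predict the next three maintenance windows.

August 10, 1995; September 14, 1995; October 12, 1995

Gaps: 35, 28, 28, 35 days — a mix of 28 and 35. Every date is a Thursday.
Each is the 2nd Thursday of its month.
August 1995 — 2nd Thursday is August 10, 1995.
2nd Thursday of September 1995: September 14, 1995.
October 1995 — 2nd Thursday is October 12, 1995.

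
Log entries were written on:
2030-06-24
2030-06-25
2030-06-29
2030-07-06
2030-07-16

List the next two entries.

The spacing grows by 3 each time: 1, 4, 7, 10 days.
Next gap: 13 days. 2030-07-16 + 13 days = 2030-07-29.
Next gap: 16 days. 2030-07-29 + 16 days = 2030-08-14.

2030-07-29, 2030-08-14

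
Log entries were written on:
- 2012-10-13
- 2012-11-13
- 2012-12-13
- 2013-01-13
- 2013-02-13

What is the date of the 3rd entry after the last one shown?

2013-05-13

Gaps: 31, 30, 31, 31 days — not constant. Every event is on the 13th of the month.
Pattern: the 13th of each month.
Next: March 2013 → 2013-03-13.
April 2013: 2013-04-13.
May 2013: 2013-05-13.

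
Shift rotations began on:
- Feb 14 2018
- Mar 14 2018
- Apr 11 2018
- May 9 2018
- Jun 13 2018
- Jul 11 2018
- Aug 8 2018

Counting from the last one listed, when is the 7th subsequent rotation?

Gaps: 28, 28, 28, 35, 28, 28 days — a mix of 28 and 35. Every date is a Wednesday.
Each is the 2nd Wednesday of its month.
September 2018 — 2nd Wednesday is Sep 12 2018.
October 2018 — 2nd Wednesday is Oct 10 2018.
November 2018 — 2nd Wednesday is Nov 14 2018.
December 2018 — 2nd Wednesday is Dec 12 2018.
January 2019 — 2nd Wednesday is Jan 9 2019.
February 2019 — 2nd Wednesday is Feb 13 2019.
March 2019 — 2nd Wednesday is Mar 13 2019.

Mar 13 2019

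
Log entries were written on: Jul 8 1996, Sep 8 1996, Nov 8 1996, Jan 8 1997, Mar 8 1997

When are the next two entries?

May 8 1997, Jul 8 1997

The day-of-month is always 8 (62, 61, 61, 59 days between events).
So this recurs on the 8th of every 2 months.
May 1997: May 8 1997.
July 1997: Jul 8 1997.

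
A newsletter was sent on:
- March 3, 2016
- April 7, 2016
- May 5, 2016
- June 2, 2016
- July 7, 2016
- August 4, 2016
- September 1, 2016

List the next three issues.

These are Thursdays at 28- or 35-day spacing (35, 28, 28, 35, 28, 28).
The pattern: 1st Thursday of the month.
October 2016 — 1st Thursday is October 6, 2016.
November 2016 — 1st Thursday is November 3, 2016.
1st Thursday of December 2016: December 1, 2016.

October 6, 2016; November 3, 2016; December 1, 2016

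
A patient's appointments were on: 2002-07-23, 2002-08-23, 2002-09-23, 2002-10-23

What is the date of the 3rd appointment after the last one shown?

2003-01-23

Each date is the 23rd; the gaps (31, 31, 30) track the month lengths.
The rule is the 23rd of each month.
Next: November 2002 → 2002-11-23.
December 2002: 2002-12-23.
January 2003: 2003-01-23.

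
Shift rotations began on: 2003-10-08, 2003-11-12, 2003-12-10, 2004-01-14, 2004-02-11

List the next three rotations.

All dates are Wednesdays, 35, 28, 35, 28 days apart.
Specifically, the 2nd Wednesday of each month.
March 2004 — 2nd Wednesday is 2004-03-10.
2nd Wednesday of April 2004: 2004-04-14.
2nd Wednesday of May 2004: 2004-05-12.

2004-03-10, 2004-04-14, 2004-05-12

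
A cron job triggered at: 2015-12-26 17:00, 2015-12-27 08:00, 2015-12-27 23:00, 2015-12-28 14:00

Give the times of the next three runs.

The interval is a steady 15 hours (15, 15, 15).
2015-12-28 14:00 + 15 h = 2015-12-29 05:00.
2015-12-29 05:00 + 15 h = 2015-12-29 20:00.
2015-12-29 20:00 + 15 h = 2015-12-30 11:00.

2015-12-29 05:00, 2015-12-29 20:00, 2015-12-30 11:00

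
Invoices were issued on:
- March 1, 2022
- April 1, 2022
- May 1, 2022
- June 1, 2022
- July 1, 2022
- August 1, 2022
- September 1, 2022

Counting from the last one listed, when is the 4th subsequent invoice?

The day-of-month is always 1 (31, 30, 31, 30, 31, 31 days between events).
So this recurs on the 1st of each month.
Next: October 2022 → October 1, 2022.
Next: November 2022 → November 1, 2022.
Next: December 2022 → December 1, 2022.
Next: January 2023 → January 1, 2023.

January 1, 2023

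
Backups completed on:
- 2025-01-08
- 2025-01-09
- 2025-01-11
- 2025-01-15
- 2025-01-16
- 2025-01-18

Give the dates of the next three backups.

2025-01-22, 2025-01-23, 2025-01-25

Every event lands on a Wednesday or Thursday or Saturday (gaps cycle 1, 2, 4, 1, 2).
So the schedule is: every Wednesday, Thursday and Saturday.
The following Wednesday is 2025-01-22.
The following Thursday is 2025-01-23.
The following Saturday is 2025-01-25.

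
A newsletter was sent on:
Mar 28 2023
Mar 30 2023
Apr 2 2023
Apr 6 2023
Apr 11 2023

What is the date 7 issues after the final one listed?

Jun 13 2023

The spacing grows by 1 each time: 2, 3, 4, 5 days.
Next gap: 6 days. Apr 11 2023 + 6 days = Apr 17 2023.
Next gap: 7 days. Apr 17 2023 + 7 days = Apr 24 2023.
Next gap: 8 days. Apr 24 2023 + 8 days = May 2 2023.
Next gap: 9 days. May 2 2023 + 9 days = May 11 2023.
Next gap: 10 days. May 11 2023 + 10 days = May 21 2023.
Next gap: 11 days. May 21 2023 + 11 days = Jun 1 2023.
Next gap: 12 days. Jun 1 2023 + 12 days = Jun 13 2023.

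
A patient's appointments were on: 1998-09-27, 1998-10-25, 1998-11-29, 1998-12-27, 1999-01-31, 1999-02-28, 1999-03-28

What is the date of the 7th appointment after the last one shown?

These are Sundays with 28, 35, 28, 35, 28, 28-day gaps.
Each is the final Sunday of its month — 1998-11-29 is past the 28th, so '4th Sunday' doesn't fit.
Last Sunday of April 1999: 1999-04-25.
May 1999 ends with Sunday 1999-05-30.
June 1999 ends with Sunday 1999-06-27.
July 1999 ends with Sunday 1999-07-25.
August 1999 ends with Sunday 1999-08-29.
Last Sunday of September 1999: 1999-09-26.
October 1999 ends with Sunday 1999-10-31.

1999-10-31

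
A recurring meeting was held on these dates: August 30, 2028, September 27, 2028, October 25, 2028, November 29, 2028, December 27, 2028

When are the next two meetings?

January 31, 2029; February 28, 2029

All Wednesdays; the gaps (28, 28, 35, 28) vary with month length.
This is the last Wednesday of each month.
January 2029 ends with Wednesday January 31, 2029.
Last Wednesday of February 2029: February 28, 2029.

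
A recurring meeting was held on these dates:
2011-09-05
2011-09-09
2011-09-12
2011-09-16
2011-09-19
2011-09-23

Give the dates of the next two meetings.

Every event lands on a Monday or Friday (gaps cycle 4, 3, 4, 3, 4).
So the schedule is: every Monday and Friday.
The following Monday is 2011-09-26.
The following Friday is 2011-09-30.

2011-09-26, 2011-09-30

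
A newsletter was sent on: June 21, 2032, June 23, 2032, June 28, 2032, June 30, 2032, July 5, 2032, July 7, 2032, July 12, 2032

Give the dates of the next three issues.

July 14, 2032; July 19, 2032; July 21, 2032

Every event lands on a Monday or Wednesday (gaps cycle 2, 5, 2, 5, 2, 5).
So the schedule is: every Monday and Wednesday.
Next Wednesday: July 14, 2032.
Next Monday: July 19, 2032.
The following Wednesday is July 21, 2032.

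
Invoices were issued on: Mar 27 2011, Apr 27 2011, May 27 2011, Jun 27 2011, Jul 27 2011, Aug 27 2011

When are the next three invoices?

Each date is the 27th; the gaps (31, 30, 31, 30, 31) track the month lengths.
The rule is the 27th of each month.
September 2011: Sep 27 2011.
October 2011: Oct 27 2011.
November 2011: Nov 27 2011.

Sep 27 2011, Oct 27 2011, Nov 27 2011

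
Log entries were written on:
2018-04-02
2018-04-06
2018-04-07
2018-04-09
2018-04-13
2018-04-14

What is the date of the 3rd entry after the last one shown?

Gaps: 4, 1, 2, 4, 1 days — not constant, but cyclic with period 3.
The events fall on every Monday, Friday and Saturday.
The following Monday is 2018-04-16.
The following Friday is 2018-04-20.
The following Saturday is 2018-04-21.

2018-04-21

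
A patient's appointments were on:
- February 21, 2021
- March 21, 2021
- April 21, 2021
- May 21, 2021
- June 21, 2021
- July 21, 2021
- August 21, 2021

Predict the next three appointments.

The day-of-month is always 21 (28, 31, 30, 31, 30, 31 days between events).
So this recurs on the 21st of each month.
September 2021: September 21, 2021.
Next: October 2021 → October 21, 2021.
November 2021: November 21, 2021.

September 21, 2021; October 21, 2021; November 21, 2021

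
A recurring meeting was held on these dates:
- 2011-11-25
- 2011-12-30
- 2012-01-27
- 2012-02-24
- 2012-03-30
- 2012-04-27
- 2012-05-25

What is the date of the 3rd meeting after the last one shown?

All Fridays; the gaps (35, 28, 28, 35, 28, 28) vary with month length.
This is the last Friday of each month.
Last Friday of June 2012: 2012-06-29.
Last Friday of July 2012: 2012-07-27.
Last Friday of August 2012: 2012-08-31.

2012-08-31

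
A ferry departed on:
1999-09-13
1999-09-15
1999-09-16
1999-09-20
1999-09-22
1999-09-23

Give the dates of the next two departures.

Every event lands on a Monday or Wednesday or Thursday (gaps cycle 2, 1, 4, 2, 1).
So the schedule is: every Monday, Wednesday and Thursday.
The following Monday is 1999-09-27.
Next Wednesday: 1999-09-29.

1999-09-27, 1999-09-29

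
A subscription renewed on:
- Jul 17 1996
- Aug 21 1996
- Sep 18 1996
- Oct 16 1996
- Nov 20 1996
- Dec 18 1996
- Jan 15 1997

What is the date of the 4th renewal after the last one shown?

May 21 1997

These are Wednesdays at 28- or 35-day spacing (35, 28, 28, 35, 28, 28).
The pattern: 3rd Wednesday of the month.
February 1997 — 3rd Wednesday is Feb 19 1997.
3rd Wednesday of March 1997: Mar 19 1997.
3rd Wednesday of April 1997: Apr 16 1997.
3rd Wednesday of May 1997: May 21 1997.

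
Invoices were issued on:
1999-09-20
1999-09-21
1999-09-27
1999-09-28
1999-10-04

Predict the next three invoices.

Every event lands on a Monday or Tuesday (gaps cycle 1, 6, 1, 6).
So the schedule is: every Monday and Tuesday.
Next Tuesday: 1999-10-05.
Next Monday: 1999-10-11.
The following Tuesday is 1999-10-12.

1999-10-05, 1999-10-11, 1999-10-12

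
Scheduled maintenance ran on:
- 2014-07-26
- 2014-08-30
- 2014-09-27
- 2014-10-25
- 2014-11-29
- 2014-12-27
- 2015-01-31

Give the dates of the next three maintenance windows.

2015-02-28, 2015-03-28, 2015-04-25

Every date is a Saturday; gaps 35, 28, 28, 35, 28, 35 days.
Each is the last Saturday of its month (at least one falls on the 29th or later, ruling out '4th Saturday').
Last Saturday of February 2015: 2015-02-28.
Last Saturday of March 2015: 2015-03-28.
April 2015 ends with Saturday 2015-04-25.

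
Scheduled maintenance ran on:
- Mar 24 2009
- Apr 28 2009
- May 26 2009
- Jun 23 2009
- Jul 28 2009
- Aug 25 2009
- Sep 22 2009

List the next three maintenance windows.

Oct 27 2009, Nov 24 2009, Dec 22 2009

Gaps: 35, 28, 28, 35, 28, 28 days — a mix of 28 and 35. Every date is a Tuesday.
Each is the 4th Tuesday of its month.
October 2009 — 4th Tuesday is Oct 27 2009.
November 2009 — 4th Tuesday is Nov 24 2009.
4th Tuesday of December 2009: Dec 22 2009.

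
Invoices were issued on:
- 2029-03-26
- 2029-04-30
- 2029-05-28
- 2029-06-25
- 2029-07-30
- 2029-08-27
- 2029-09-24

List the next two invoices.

2029-10-29, 2029-11-26

Every date is a Monday; gaps 35, 28, 28, 35, 28, 28 days.
Each is the last Monday of its month (at least one falls on the 29th or later, ruling out '4th Monday').
October 2029 ends with Monday 2029-10-29.
Last Monday of November 2029: 2029-11-26.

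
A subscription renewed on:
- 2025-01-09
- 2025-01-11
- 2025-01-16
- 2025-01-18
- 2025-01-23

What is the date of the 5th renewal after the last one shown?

2025-02-08

The gap pattern 2, 5, 2, 5 repeats every 2 events.
These are the Thursdays and Saturdays of each week.
The following Saturday is 2025-01-25.
The following Thursday is 2025-01-30.
Next Saturday: 2025-02-01.
The following Thursday is 2025-02-06.
Next Saturday: 2025-02-08.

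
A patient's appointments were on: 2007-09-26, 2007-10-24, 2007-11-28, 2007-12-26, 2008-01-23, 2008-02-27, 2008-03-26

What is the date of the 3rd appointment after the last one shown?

Gaps: 28, 35, 28, 28, 35, 28 days — a mix of 28 and 35. Every date is a Wednesday.
Each is the 4th Wednesday of its month.
4th Wednesday of April 2008: 2008-04-23.
4th Wednesday of May 2008: 2008-05-28.
June 2008 — 4th Wednesday is 2008-06-25.

2008-06-25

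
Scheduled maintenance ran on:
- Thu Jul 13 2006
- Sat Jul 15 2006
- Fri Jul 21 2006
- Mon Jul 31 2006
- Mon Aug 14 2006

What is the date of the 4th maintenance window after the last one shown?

Sat Nov 18 2006

Intervals are 2, 6, 10, 14 days — an arithmetic progression with common difference 4.
Next gap: 18 days. Mon Aug 14 2006 + 18 days = Fri Sep 1 2006.
Next gap: 22 days. Fri Sep 1 2006 + 22 days = Sat Sep 23 2006.
Next gap: 26 days. Sat Sep 23 2006 + 26 days = Thu Oct 19 2006.
Next gap: 30 days. Thu Oct 19 2006 + 30 days = Sat Nov 18 2006.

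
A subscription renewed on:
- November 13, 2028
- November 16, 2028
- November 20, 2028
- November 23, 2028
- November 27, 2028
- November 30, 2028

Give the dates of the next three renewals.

Gaps: 3, 4, 3, 4, 3 days — not constant, but cyclic with period 2.
The events fall on every Monday and Thursday.
Next Monday: December 4, 2028.
Next Thursday: December 7, 2028.
The following Monday is December 11, 2028.

December 4, 2028; December 7, 2028; December 11, 2028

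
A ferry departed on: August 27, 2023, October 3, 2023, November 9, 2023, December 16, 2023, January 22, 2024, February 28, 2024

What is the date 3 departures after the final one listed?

June 18, 2024

The spacing is 37, 37, 37, 37, 37 days — always 37 days.
February 28, 2024 + 37 days = April 5, 2024.
April 5, 2024 + 37 days = May 12, 2024.
May 12, 2024 + 37 days = June 18, 2024.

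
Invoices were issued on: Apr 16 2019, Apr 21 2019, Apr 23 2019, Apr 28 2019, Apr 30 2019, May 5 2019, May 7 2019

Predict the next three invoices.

May 12 2019, May 14 2019, May 19 2019

Gaps: 5, 2, 5, 2, 5, 2 days — not constant, but cyclic with period 2.
The events fall on every Tuesday and Sunday.
Next Sunday: May 12 2019.
Next Tuesday: May 14 2019.
Next Sunday: May 19 2019.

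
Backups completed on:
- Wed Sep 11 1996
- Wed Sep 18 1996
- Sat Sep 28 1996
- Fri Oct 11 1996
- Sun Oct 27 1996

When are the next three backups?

Intervals are 7, 10, 13, 16 days — an arithmetic progression with common difference 3.
Next gap: 19 days. Sun Oct 27 1996 + 19 days = Fri Nov 15 1996.
Next gap: 22 days. Fri Nov 15 1996 + 22 days = Sat Dec 7 1996.
Next gap: 25 days. Sat Dec 7 1996 + 25 days = Wed Jan 1 1997.

Fri Nov 15 1996, Sat Dec 7 1996, Wed Jan 1 1997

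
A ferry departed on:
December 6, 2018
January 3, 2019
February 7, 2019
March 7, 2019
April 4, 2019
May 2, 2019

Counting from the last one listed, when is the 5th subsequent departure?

October 3, 2019

Gaps: 28, 35, 28, 28, 28 days — a mix of 28 and 35. Every date is a Thursday.
Each is the 1st Thursday of its month.
1st Thursday of June 2019: June 6, 2019.
1st Thursday of July 2019: July 4, 2019.
August 2019 — 1st Thursday is August 1, 2019.
September 2019 — 1st Thursday is September 5, 2019.
1st Thursday of October 2019: October 3, 2019.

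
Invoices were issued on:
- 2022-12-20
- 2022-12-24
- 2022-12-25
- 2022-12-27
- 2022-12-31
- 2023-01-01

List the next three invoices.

2023-01-03, 2023-01-07, 2023-01-08

Gaps: 4, 1, 2, 4, 1 days — not constant, but cyclic with period 3.
The events fall on every Tuesday, Saturday and Sunday.
The following Tuesday is 2023-01-03.
The following Saturday is 2023-01-07.
Next Sunday: 2023-01-08.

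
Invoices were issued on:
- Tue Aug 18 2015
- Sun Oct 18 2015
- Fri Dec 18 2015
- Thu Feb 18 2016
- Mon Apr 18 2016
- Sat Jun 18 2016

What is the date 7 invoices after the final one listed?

Gaps: 61, 61, 62, 60, 61 days — not constant. Every event is on the 18th of the month.
Pattern: the 18th of every 2 months.
Next: August 2016 → Thu Aug 18 2016.
October 2016: Tue Oct 18 2016.
December 2016: Sun Dec 18 2016.
February 2017: Sat Feb 18 2017.
April 2017: Tue Apr 18 2017.
June 2017: Sun Jun 18 2017.
August 2017: Fri Aug 18 2017.

Fri Aug 18 2017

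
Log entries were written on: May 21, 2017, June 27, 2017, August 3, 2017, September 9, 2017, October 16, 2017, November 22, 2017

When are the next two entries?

December 29, 2017; February 4, 2018

Every event comes 37 days after the last (37, 37, 37, 37, 37).
November 22, 2017 + 37 days = December 29, 2017.
December 29, 2017 + 37 days = February 4, 2018.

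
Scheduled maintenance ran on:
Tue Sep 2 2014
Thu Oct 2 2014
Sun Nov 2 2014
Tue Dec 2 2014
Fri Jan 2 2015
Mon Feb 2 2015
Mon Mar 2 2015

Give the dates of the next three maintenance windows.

Thu Apr 2 2015, Sat May 2 2015, Tue Jun 2 2015

Each date is the 2nd; the gaps (30, 31, 30, 31, 31, 28) track the month lengths.
The rule is the 2nd of each month.
Next: April 2015 → Thu Apr 2 2015.
May 2015: Sat May 2 2015.
June 2015: Tue Jun 2 2015.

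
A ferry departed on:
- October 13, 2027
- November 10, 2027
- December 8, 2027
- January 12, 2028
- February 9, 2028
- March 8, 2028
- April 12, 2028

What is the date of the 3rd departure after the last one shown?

July 12, 2028

Gaps: 28, 28, 35, 28, 28, 35 days — a mix of 28 and 35. Every date is a Wednesday.
Each is the 2nd Wednesday of its month.
May 2028 — 2nd Wednesday is May 10, 2028.
2nd Wednesday of June 2028: June 14, 2028.
July 2028 — 2nd Wednesday is July 12, 2028.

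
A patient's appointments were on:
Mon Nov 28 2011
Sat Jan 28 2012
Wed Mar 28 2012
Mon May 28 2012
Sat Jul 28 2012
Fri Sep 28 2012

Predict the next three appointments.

Wed Nov 28 2012, Mon Jan 28 2013, Thu Mar 28 2013

Each date is the 28th; the gaps (61, 60, 61, 61, 62) track the month lengths.
The rule is the 28th of every 2 months.
November 2012: Wed Nov 28 2012.
January 2013: Mon Jan 28 2013.
March 2013: Thu Mar 28 2013.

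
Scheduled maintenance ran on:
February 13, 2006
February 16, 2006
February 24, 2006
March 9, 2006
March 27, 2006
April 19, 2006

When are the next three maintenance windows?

May 17, 2006; June 19, 2006; July 27, 2006

The spacing grows by 5 each time: 3, 8, 13, 18, 23 days.
Next gap: 28 days. April 19, 2006 + 28 days = May 17, 2006.
Next gap: 33 days. May 17, 2006 + 33 days = June 19, 2006.
Next gap: 38 days. June 19, 2006 + 38 days = July 27, 2006.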